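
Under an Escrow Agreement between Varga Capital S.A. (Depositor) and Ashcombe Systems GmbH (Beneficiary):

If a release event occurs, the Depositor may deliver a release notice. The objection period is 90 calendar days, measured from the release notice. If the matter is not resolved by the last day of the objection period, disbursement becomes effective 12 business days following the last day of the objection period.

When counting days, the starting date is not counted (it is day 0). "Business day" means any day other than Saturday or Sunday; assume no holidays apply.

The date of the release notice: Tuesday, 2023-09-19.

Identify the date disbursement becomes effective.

The last day of the objection period: 2023-09-19 + 90 days = 2023-12-18.
The date disbursement becomes effective: counting 12 business days from Monday, 2023-12-18 (Dec 19, Dec 20, Dec 21, Dec 22, …, Jan 1, Jan 2, Jan 3, skipping weekends) reaches Wednesday, 2024-01-03.

2024-01-03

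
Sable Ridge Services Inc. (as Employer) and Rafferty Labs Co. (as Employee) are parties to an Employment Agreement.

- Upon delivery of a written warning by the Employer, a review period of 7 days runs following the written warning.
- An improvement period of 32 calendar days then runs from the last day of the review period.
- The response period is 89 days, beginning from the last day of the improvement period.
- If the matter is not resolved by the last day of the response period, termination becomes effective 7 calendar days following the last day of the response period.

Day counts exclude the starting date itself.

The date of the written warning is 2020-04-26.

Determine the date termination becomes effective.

2020-09-08

Adding 7 calendar days to 2020-04-26 gives 2020-05-03, which is the last day of the review period.
Adding 32 calendar days to 2020-05-03 gives 2020-06-04, which is the last day of the improvement period.
The last day of the response period: 89 calendar days after 2020-06-04 is 2020-09-01.
Adding 7 calendar days to 2020-09-01 gives 2020-09-08, which is the date termination becomes effective.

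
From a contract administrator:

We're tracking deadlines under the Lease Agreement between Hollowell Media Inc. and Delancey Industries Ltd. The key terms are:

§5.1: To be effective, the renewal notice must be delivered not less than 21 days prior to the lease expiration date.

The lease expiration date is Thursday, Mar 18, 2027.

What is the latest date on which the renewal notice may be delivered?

Counting back 21 calendar days from Mar 18, 2027 gives Feb 25, 2027.

Feb 25, 2027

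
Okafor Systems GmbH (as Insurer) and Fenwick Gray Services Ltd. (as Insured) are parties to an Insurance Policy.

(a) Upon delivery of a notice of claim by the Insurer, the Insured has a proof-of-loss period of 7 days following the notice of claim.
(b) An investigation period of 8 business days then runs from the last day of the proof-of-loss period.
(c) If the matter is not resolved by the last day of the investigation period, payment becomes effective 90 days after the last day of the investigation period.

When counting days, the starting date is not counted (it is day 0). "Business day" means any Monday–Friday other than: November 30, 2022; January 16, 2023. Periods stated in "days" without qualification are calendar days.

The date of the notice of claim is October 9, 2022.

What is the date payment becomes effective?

The last day of the proof-of-loss period: October 9, 2022 + 7 days = October 16, 2022.
From Sunday, October 16, 2022, 8 business days (Oct 17, Oct 18, Oct 19, Oct 20, Oct 21, Oct 24, Oct 25, Oct 26, skipping weekends) brings us to Wednesday, October 26, 2022, which is the last day of the investigation period.
The date payment becomes effective: 90 calendar days after October 26, 2022 is January 24, 2023.

January 24, 2023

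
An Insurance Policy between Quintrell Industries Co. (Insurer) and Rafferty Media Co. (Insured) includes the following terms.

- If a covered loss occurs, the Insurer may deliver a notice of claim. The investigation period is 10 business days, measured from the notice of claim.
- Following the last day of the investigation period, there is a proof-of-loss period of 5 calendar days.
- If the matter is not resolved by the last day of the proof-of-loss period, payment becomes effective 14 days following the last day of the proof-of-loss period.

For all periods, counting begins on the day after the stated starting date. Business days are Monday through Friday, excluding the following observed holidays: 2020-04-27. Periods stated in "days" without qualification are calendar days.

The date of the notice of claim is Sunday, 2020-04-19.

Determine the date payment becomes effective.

The last day of the investigation period: counting 10 business days from Sunday, 2020-04-19 (Apr 20, Apr 21, Apr 22, Apr 23, Apr 24, Apr 28, Apr 29, Apr 30, May 1, May 4, skipping weekends and the listed holiday on Apr 27) reaches Monday, 2020-05-04.
The last day of the proof-of-loss period: 2020-05-04 + 5 days = 2020-05-09.
Adding 14 calendar days to 2020-05-09 gives 2020-05-23, which is the date payment becomes effective.

2020-05-23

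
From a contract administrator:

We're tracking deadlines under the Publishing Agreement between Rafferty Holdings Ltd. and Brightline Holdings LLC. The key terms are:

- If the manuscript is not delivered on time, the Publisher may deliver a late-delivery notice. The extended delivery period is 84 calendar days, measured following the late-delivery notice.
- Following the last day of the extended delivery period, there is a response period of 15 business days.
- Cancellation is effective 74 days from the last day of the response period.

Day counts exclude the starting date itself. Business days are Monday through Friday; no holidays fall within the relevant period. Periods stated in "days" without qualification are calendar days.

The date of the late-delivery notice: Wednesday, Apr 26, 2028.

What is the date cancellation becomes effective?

Oct 22, 2028

The last day of the extended delivery period: 84 calendar days after Apr 26, 2028 is Jul 19, 2028.
From Wednesday, Jul 19, 2028, 15 business days (Jul 20, Jul 21, Jul 24, Jul 25, …, Aug 7, Aug 8, Aug 9, skipping weekends) brings us to Wednesday, Aug 9, 2028, which is the last day of the response period.
Adding 74 calendar days to Aug 9, 2028 gives Oct 22, 2028, which is the date cancellation becomes effective.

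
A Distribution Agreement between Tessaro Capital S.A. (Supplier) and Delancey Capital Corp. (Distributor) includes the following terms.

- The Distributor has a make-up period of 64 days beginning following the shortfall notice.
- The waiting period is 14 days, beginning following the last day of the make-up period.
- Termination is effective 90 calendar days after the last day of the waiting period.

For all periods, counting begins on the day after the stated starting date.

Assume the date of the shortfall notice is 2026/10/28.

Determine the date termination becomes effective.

Adding 64 calendar days to 2026/10/28 gives 2026/12/31, which is the last day of the make-up period.
The last day of the waiting period: 2026/12/31 + 14 days = 2027/01/14.
Adding 90 calendar days to 2027/01/14 gives 2027/04/14, which is the date termination becomes effective.

2027/04/14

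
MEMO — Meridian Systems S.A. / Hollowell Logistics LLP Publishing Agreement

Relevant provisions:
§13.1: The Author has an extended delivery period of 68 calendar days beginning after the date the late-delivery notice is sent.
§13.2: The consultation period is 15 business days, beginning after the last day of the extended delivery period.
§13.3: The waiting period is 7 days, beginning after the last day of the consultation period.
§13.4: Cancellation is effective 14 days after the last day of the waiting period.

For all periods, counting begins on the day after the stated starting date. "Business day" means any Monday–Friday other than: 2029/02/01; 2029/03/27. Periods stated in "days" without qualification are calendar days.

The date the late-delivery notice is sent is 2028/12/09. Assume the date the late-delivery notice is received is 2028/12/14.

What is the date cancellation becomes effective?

Adding 68 calendar days to 2028/12/09 gives 2029/02/15, which is the last day of the extended delivery period.
From Thursday, 2029/02/15, 15 business days (Feb 16, Feb 19, Feb 20, Feb 21, …, Mar 6, Mar 7, Mar 8, skipping weekends) brings us to Thursday, 2029/03/08, which is the last day of the consultation period.
Adding 7 calendar days to 2029/03/08 gives 2029/03/15, which is the last day of the waiting period.
Adding 14 calendar days to 2029/03/15 gives 2029/03/29, which is the date cancellation becomes effective.

2029/03/29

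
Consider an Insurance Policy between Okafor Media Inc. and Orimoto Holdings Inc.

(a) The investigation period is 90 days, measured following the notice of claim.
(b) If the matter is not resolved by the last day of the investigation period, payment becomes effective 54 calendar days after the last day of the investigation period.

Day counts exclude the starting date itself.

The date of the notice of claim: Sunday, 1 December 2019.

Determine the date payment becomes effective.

23 April 2020

The last day of the investigation period: 90 calendar days after 1 December 2019 is 29 February 2020.
Adding 54 calendar days to 29 February 2020 gives 23 April 2020, which is the date payment becomes effective.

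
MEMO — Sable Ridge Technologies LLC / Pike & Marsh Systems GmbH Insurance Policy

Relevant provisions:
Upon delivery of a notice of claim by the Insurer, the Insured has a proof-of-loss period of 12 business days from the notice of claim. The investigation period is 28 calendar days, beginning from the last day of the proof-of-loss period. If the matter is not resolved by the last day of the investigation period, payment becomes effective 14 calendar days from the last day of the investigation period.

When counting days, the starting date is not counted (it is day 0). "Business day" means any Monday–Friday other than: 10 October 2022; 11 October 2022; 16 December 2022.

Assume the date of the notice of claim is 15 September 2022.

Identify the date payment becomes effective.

14 November 2022

From Thursday, 15 September 2022, 12 business days (Sep 16, Sep 19, Sep 20, Sep 21, …, Sep 29, Sep 30, Oct 3, skipping weekends) brings us to Monday, 3 October 2022, which is the last day of the proof-of-loss period.
The last day of the investigation period: 28 calendar days after 3 October 2022 is 31 October 2022.
Adding 14 calendar days to 31 October 2022 gives 14 November 2022, which is the date payment becomes effective.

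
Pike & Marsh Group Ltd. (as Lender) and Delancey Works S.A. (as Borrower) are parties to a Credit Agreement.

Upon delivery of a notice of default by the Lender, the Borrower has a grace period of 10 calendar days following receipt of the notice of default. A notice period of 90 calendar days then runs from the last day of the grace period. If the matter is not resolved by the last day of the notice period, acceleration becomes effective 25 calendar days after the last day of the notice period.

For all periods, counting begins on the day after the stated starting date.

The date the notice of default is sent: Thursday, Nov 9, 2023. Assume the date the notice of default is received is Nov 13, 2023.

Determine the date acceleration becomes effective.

Mar 17, 2024

The last day of the grace period: 10 calendar days after Nov 13, 2023 is Nov 23, 2023.
The last day of the notice period: Nov 23, 2023 + 90 days = Feb 21, 2024.
The date acceleration becomes effective: Feb 21, 2024 + 25 days = Mar 17, 2024.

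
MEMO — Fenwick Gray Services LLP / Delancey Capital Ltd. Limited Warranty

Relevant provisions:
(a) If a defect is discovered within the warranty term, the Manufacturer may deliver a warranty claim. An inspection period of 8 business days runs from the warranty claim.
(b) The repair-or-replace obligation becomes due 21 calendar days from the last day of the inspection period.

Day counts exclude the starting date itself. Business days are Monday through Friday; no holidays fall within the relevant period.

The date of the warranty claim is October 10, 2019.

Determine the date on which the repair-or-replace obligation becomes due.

The last day of the inspection period: counting 8 business days from Thursday, October 10, 2019 (Oct 11, Oct 14, Oct 15, Oct 16, Oct 17, Oct 18, Oct 21, Oct 22, skipping weekends) reaches Tuesday, October 22, 2019.
The date on which the repair-or-replace obligation becomes due: 21 calendar days after October 22, 2019 is November 12, 2019.

November 12, 2019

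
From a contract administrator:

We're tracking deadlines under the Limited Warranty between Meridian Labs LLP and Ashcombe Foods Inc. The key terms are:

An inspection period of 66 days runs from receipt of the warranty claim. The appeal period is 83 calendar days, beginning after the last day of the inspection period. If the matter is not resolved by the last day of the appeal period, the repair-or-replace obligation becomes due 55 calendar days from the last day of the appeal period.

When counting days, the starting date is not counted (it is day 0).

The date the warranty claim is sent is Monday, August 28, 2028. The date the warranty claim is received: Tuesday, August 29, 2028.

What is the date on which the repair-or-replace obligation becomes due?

The last day of the inspection period: August 29, 2028 + 66 days = November 3, 2028.
The last day of the appeal period: November 3, 2028 + 83 days = January 25, 2029.
The date on which the repair-or-replace obligation becomes due: January 25, 2029 + 55 days = March 21, 2029.

March 21, 2029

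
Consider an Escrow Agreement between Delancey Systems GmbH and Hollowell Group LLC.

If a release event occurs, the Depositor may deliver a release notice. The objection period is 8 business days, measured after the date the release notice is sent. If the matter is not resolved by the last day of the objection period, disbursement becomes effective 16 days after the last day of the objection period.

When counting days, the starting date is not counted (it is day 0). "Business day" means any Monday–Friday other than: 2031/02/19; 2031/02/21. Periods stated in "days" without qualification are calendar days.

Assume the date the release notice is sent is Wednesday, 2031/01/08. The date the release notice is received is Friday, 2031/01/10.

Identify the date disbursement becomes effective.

2031/02/05

The last day of the objection period: counting 8 business days from Wednesday, 2031/01/08 (Jan 9, Jan 10, Jan 13, Jan 14, Jan 15, Jan 16, Jan 17, Jan 20, skipping weekends) reaches Monday, 2031/01/20.
The date disbursement becomes effective: 16 calendar days after 2031/01/20 is 2031/02/05.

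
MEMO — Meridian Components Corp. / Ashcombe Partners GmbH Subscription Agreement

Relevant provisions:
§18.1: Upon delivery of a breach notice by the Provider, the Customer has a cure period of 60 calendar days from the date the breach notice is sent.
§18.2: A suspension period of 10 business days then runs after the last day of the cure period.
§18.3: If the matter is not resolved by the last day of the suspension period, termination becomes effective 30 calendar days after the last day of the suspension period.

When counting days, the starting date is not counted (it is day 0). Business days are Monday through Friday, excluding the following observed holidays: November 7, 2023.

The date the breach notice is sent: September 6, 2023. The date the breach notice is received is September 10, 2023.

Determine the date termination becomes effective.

December 20, 2023

The last day of the cure period: 60 calendar days after September 6, 2023 is November 5, 2023.
From Sunday, November 5, 2023, 10 business days (Nov 6, Nov 8, Nov 9, Nov 10, Nov 13, Nov 14, Nov 15, Nov 16, Nov 17, Nov 20, skipping weekends and the listed holiday on Nov 7) brings us to Monday, November 20, 2023, which is the last day of the suspension period.
Adding 30 calendar days to November 20, 2023 gives December 20, 2023, which is the date termination becomes effective.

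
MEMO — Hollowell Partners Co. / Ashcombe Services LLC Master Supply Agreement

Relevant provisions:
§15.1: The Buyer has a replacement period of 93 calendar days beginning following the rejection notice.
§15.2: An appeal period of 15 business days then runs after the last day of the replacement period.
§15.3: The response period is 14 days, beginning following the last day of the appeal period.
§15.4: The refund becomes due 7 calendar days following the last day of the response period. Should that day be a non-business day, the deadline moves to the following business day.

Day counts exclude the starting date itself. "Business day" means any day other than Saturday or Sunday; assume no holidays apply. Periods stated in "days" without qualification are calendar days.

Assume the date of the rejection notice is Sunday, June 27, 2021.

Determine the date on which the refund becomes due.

November 9, 2021

The last day of the replacement period: 93 calendar days after June 27, 2021 is September 28, 2021.
The last day of the appeal period: counting 15 business days from Tuesday, September 28, 2021 (Sep 29, Sep 30, Oct 1, Oct 4, …, Oct 15, Oct 18, Oct 19, skipping weekends) reaches Tuesday, October 19, 2021.
Adding 14 calendar days to October 19, 2021 gives November 2, 2021, which is the last day of the response period.
The date on which the refund becomes due: November 2, 2021 + 7 days = November 9, 2021. November 9, 2021 is a Tuesday, so no roll-forward applies.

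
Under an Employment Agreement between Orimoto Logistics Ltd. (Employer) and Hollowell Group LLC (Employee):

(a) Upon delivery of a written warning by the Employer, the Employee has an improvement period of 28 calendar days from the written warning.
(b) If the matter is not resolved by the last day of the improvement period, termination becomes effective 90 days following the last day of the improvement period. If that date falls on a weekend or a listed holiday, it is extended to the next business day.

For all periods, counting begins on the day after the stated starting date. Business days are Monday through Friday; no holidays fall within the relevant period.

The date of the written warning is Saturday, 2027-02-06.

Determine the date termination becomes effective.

The last day of the improvement period: 2027-02-06 + 28 days = 2027-03-06.
Adding 90 calendar days to 2027-03-06 gives 2027-06-04, which is the date termination becomes effective. 2027-06-04 is a Friday, so no roll-forward applies.

2027-06-04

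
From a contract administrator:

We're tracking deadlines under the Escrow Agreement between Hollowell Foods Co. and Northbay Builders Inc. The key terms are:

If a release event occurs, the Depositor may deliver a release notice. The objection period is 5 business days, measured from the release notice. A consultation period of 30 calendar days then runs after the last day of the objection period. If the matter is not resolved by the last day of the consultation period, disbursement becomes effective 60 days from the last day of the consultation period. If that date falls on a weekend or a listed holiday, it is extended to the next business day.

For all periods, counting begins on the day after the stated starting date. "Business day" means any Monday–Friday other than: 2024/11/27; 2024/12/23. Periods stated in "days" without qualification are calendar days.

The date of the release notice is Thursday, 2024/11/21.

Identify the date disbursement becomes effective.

2025/02/27

The last day of the objection period: counting 5 business days from Thursday, 2024/11/21 (Nov 22, Nov 25, Nov 26, Nov 28, Nov 29, skipping weekends and the listed holiday on Nov 27) reaches Friday, 2024/11/29.
Adding 30 calendar days to 2024/11/29 gives 2024/12/29, which is the last day of the consultation period.
Adding 60 calendar days to 2024/12/29 gives 2025/02/27, which is the date disbursement becomes effective. 2025/02/27 is a Thursday and is not a listed holiday, so no roll-forward applies.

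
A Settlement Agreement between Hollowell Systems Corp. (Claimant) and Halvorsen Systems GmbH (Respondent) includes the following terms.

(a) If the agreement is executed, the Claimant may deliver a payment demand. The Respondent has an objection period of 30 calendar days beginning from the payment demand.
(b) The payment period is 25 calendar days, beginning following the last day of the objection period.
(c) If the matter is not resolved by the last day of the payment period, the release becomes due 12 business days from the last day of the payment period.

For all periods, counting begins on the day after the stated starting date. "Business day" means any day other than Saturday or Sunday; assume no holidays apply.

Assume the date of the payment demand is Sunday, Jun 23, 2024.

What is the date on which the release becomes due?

Sep 3, 2024

Adding 30 calendar days to Jun 23, 2024 gives Jul 23, 2024, which is the last day of the objection period.
Adding 25 calendar days to Jul 23, 2024 gives Aug 17, 2024, which is the last day of the payment period.
The date on which the release becomes due: 12 business days after Saturday, Aug 17, 2024, skipping weekends — Aug 19, Aug 20, Aug 21, Aug 22, …, Aug 30, Sep 2, Sep 3 — lands on Tuesday, Sep 3, 2024.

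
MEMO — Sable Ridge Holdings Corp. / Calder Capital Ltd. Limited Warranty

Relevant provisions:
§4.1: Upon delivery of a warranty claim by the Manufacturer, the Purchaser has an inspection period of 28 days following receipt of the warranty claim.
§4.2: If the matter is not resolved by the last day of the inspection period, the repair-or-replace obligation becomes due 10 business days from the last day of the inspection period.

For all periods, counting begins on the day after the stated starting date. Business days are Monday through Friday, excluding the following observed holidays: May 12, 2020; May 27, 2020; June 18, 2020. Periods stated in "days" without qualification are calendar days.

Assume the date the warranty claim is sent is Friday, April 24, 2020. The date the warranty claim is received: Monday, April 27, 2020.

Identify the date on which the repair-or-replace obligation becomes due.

June 9, 2020

The last day of the inspection period: 28 calendar days after April 27, 2020 is May 25, 2020.
The date on which the repair-or-replace obligation becomes due: counting 10 business days from Monday, May 25, 2020 (May 26, May 28, May 29, Jun 1, Jun 2, Jun 3, Jun 4, Jun 5, Jun 8, Jun 9, skipping weekends and the listed holiday on May 27) reaches Tuesday, June 9, 2020.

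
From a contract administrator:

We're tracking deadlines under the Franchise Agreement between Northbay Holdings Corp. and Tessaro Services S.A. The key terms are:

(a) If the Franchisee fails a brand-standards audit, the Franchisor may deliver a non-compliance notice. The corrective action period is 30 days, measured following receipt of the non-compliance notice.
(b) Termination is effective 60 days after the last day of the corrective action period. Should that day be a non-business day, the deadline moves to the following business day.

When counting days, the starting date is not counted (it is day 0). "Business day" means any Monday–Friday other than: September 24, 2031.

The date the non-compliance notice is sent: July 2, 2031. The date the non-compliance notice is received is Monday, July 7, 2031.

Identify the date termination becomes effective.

October 6, 2031

Adding 30 calendar days to July 7, 2031 gives August 6, 2031, which is the last day of the corrective action period.
The date termination becomes effective: August 6, 2031 + 60 days = October 5, 2031. That falls on a Sunday, so it rolls to the next business day, Monday, October 6, 2031.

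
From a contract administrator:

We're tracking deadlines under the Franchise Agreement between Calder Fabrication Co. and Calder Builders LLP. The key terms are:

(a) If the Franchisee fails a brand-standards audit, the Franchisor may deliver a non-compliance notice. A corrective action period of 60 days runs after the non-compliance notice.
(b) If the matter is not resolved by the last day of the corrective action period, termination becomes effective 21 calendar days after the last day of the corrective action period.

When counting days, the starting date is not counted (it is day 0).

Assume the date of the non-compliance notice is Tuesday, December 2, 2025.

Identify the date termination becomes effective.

February 21, 2026

The last day of the corrective action period: December 2, 2025 + 60 days = January 31, 2026.
Adding 21 calendar days to January 31, 2026 gives February 21, 2026, which is the date termination becomes effective.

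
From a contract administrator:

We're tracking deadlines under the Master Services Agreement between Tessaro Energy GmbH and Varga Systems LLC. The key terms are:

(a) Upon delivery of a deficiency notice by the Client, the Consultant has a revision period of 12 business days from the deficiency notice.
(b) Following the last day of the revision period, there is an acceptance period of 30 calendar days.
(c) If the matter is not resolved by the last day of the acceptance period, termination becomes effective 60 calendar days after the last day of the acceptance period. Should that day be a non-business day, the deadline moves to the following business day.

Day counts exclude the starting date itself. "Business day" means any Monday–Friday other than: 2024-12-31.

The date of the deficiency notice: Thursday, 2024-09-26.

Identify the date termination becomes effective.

2025-01-13

The last day of the revision period: 12 business days after Thursday, 2024-09-26, skipping weekends — Sep 27, Sep 30, Oct 1, Oct 2, …, Oct 10, Oct 11, Oct 14 — lands on Monday, 2024-10-14.
The last day of the acceptance period: 2024-10-14 + 30 days = 2024-11-13.
The date termination becomes effective: 2024-11-13 + 60 days = 2025-01-12. That falls on a Sunday, so it rolls to the next business day, Monday, 2025-01-13.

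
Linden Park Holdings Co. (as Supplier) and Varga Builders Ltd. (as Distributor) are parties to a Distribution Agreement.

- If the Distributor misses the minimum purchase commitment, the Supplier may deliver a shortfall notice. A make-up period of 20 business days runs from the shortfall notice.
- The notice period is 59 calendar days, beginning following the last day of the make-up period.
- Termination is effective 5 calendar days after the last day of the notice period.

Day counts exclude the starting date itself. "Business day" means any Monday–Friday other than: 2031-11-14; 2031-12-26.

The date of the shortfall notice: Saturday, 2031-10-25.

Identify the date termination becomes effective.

2032-01-27

The last day of the make-up period: counting 20 business days from Saturday, 2031-10-25 (Oct 27, Oct 28, Oct 29, Oct 30, …, Nov 20, Nov 21, Nov 24, skipping weekends and the listed holiday on Nov 14) reaches Monday, 2031-11-24.
The last day of the notice period: 2031-11-24 + 59 days = 2032-01-22.
The date termination becomes effective: 5 calendar days after 2032-01-22 is 2032-01-27.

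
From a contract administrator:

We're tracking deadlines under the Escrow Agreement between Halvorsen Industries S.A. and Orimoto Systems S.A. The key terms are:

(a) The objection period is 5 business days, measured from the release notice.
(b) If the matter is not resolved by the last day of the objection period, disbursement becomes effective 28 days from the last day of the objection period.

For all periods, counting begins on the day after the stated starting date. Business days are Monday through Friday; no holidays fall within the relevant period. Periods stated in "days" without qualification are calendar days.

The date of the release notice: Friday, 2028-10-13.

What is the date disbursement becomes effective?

The last day of the objection period: counting 5 business days from Friday, 2028-10-13 (Oct 16, Oct 17, Oct 18, Oct 19, Oct 20, skipping weekends) reaches Friday, 2028-10-20.
The date disbursement becomes effective: 28 calendar days after 2028-10-20 is 2028-11-17.

2028-11-17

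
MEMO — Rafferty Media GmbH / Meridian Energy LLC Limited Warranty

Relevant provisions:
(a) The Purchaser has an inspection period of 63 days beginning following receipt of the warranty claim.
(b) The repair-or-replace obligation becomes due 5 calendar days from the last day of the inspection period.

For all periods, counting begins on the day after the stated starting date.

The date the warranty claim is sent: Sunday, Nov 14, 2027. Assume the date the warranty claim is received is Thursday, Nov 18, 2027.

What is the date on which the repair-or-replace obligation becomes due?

Jan 25, 2028

The last day of the inspection period: Nov 18, 2027 + 63 days = Jan 20, 2028.
The date on which the repair-or-replace obligation becomes due: Jan 20, 2028 + 5 days = Jan 25, 2028.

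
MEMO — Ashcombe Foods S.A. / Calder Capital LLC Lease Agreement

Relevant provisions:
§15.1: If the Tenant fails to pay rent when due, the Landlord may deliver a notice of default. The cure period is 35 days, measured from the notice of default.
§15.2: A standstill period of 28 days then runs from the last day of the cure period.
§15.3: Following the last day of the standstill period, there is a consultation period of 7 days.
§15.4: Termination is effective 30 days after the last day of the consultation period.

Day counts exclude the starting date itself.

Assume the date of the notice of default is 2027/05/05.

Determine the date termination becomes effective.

2027/08/13

The last day of the cure period: 35 calendar days after 2027/05/05 is 2027/06/09.
Adding 28 calendar days to 2027/06/09 gives 2027/07/07, which is the last day of the standstill period.
Adding 7 calendar days to 2027/07/07 gives 2027/07/14, which is the last day of the consultation period.
Adding 30 calendar days to 2027/07/14 gives 2027/08/13, which is the date termination becomes effective.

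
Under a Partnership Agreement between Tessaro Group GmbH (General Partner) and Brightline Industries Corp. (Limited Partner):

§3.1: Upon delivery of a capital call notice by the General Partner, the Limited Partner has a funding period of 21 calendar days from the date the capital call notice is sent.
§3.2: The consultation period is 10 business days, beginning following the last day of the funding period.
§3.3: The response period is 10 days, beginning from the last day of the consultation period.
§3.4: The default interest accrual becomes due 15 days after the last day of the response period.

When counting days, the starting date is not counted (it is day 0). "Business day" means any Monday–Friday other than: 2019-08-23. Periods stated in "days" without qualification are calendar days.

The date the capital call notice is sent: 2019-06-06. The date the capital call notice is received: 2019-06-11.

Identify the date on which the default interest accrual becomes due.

The last day of the funding period: 21 calendar days after 2019-06-06 is 2019-06-27.
From Thursday, 2019-06-27, 10 business days (Jun 28, Jul 1, Jul 2, Jul 3, Jul 4, Jul 5, Jul 8, Jul 9, Jul 10, Jul 11, skipping weekends) brings us to Thursday, 2019-07-11, which is the last day of the consultation period.
The last day of the response period: 10 calendar days after 2019-07-11 is 2019-07-21.
Adding 15 calendar days to 2019-07-21 gives 2019-08-05, which is the date on which the default interest accrual becomes due.

2019-08-05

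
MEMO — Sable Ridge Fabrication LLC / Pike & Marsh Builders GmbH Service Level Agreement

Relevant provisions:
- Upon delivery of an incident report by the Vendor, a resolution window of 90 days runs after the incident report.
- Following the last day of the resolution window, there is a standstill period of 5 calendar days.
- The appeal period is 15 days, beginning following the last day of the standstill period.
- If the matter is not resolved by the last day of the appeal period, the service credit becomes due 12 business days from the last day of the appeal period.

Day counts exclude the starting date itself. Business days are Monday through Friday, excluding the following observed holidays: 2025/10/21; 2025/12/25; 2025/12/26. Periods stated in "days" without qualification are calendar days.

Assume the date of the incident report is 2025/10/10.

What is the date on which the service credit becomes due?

2026/02/13

The last day of the resolution window: 90 calendar days after 2025/10/10 is 2026/01/08.
The last day of the standstill period: 5 calendar days after 2026/01/08 is 2026/01/13.
The last day of the appeal period: 2026/01/13 + 15 days = 2026/01/28.
The date on which the service credit becomes due: counting 12 business days from Wednesday, 2026/01/28 (Jan 29, Jan 30, Feb 2, Feb 3, …, Feb 11, Feb 12, Feb 13, skipping weekends) reaches Friday, 2026/02/13.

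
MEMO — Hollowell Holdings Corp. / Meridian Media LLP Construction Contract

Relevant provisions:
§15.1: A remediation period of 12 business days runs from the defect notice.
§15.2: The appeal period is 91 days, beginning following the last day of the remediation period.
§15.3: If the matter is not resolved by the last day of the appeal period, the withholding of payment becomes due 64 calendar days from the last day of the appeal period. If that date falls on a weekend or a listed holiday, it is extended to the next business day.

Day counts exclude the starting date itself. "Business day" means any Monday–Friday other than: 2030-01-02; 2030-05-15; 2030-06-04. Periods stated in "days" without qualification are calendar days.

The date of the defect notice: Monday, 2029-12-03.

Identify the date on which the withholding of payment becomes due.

From Monday, 2029-12-03, 12 business days (Dec 4, Dec 5, Dec 6, Dec 7, …, Dec 17, Dec 18, Dec 19, skipping weekends) brings us to Wednesday, 2029-12-19, which is the last day of the remediation period.
The last day of the appeal period: 91 calendar days after 2029-12-19 is 2030-03-20.
The date on which the withholding of payment becomes due: 2030-03-20 + 64 days = 2030-05-23. 2030-05-23 is a Thursday and is not a listed holiday, so no roll-forward applies.

2030-05-23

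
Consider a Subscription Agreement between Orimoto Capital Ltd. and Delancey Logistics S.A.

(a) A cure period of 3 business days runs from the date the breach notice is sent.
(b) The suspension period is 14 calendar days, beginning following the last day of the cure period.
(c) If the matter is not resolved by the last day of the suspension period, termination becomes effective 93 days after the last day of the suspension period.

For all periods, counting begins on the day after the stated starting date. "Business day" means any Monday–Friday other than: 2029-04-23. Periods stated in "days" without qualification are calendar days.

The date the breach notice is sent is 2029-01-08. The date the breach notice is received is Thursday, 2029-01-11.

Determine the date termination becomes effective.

2029-04-28

From Monday, 2029-01-08, 3 business days (Jan 9, Jan 10, Jan 11, skipping weekends) brings us to Thursday, 2029-01-11, which is the last day of the cure period.
Adding 14 calendar days to 2029-01-11 gives 2029-01-25, which is the last day of the suspension period.
Adding 93 calendar days to 2029-01-25 gives 2029-04-28, which is the date termination becomes effective.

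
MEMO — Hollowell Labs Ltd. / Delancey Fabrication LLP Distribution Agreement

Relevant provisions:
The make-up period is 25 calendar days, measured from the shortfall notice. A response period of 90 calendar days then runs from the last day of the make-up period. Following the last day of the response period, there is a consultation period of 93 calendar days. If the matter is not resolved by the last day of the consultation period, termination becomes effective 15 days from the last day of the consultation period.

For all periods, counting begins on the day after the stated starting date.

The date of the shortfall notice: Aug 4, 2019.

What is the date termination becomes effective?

The last day of the make-up period: Aug 4, 2019 + 25 days = Aug 29, 2019.
Adding 90 calendar days to Aug 29, 2019 gives Nov 27, 2019, which is the last day of the response period.
Adding 93 calendar days to Nov 27, 2019 gives Feb 28, 2020, which is the last day of the consultation period.
The date termination becomes effective: Feb 28, 2020 + 15 days = Mar 14, 2020.

Mar 14, 2020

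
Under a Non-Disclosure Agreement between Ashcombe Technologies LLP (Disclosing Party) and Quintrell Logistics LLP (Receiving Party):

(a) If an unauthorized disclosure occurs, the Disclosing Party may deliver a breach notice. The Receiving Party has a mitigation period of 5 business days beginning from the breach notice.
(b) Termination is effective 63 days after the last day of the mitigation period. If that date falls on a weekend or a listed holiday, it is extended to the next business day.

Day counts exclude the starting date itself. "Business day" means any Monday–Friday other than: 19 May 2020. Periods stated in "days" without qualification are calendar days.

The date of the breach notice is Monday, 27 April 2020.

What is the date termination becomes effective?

From Monday, 27 April 2020, 5 business days (Apr 28, Apr 29, Apr 30, May 1, May 4, skipping weekends) brings us to Monday, 4 May 2020, which is the last day of the mitigation period.
Adding 63 calendar days to 4 May 2020 gives 6 July 2020, which is the date termination becomes effective. 6 July 2020 is a Monday and is not a listed holiday, so no roll-forward applies.

6 July 2020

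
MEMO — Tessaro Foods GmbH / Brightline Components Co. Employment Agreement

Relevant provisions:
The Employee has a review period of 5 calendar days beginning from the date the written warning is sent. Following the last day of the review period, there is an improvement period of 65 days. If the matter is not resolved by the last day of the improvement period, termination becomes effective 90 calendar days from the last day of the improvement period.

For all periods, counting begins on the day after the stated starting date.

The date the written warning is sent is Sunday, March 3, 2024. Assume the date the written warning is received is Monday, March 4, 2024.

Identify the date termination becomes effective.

The last day of the review period: 5 calendar days after March 3, 2024 is March 8, 2024.
Adding 65 calendar days to March 8, 2024 gives May 12, 2024, which is the last day of the improvement period.
The date termination becomes effective: 90 calendar days after May 12, 2024 is August 10, 2024.

August 10, 2024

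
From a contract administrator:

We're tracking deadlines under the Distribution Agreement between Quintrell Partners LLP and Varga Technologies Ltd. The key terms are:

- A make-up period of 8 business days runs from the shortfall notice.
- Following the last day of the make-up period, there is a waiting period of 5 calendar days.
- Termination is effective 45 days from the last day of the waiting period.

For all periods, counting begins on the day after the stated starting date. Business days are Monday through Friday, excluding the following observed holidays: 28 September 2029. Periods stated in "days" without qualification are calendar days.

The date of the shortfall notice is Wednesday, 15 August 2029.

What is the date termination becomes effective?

The last day of the make-up period: counting 8 business days from Wednesday, 15 August 2029 (Aug 16, Aug 17, Aug 20, Aug 21, Aug 22, Aug 23, Aug 24, Aug 27, skipping weekends) reaches Monday, 27 August 2029.
The last day of the waiting period: 5 calendar days after 27 August 2029 is 1 September 2029.
The date termination becomes effective: 1 September 2029 + 45 days = 16 October 2029.

16 October 2029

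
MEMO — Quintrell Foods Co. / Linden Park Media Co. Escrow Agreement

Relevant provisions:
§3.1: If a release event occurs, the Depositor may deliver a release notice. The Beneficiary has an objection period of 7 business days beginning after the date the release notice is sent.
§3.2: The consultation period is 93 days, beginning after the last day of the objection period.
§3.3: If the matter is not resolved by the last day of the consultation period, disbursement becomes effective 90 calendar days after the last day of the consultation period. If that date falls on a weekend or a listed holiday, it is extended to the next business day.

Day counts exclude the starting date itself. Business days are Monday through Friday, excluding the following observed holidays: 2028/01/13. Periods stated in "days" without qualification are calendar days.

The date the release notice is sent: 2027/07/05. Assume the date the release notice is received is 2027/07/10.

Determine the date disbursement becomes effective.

2028/01/14

The last day of the objection period: 7 business days after Monday, 2027/07/05, skipping weekends — Jul 6, Jul 7, Jul 8, Jul 9, Jul 12, Jul 13, Jul 14 — lands on Wednesday, 2027/07/14.
The last day of the consultation period: 2027/07/14 + 93 days = 2027/10/15.
The date disbursement becomes effective: 2027/10/15 + 90 days = 2028/01/13. That falls on Thursday, a listed holiday, so it rolls to the next business day, Friday, 2028/01/14.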